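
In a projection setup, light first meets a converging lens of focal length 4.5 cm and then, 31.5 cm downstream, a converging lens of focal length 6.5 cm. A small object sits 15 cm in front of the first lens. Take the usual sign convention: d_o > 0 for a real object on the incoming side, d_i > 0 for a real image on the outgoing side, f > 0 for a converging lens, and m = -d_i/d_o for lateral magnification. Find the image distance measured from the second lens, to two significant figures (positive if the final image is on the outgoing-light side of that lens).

Lens 1: 1/d_i1 = 1/f_1 - 1/d_o1 = 1/4.5 - 1/15 = 0.15556 cm^-1, so d_i1 = 6.429 cm.
Object distance for lens 2: d_o2 = 31.5 - 6.429 = 25.071 cm.
Lens 2: 1/d_i2 = 1/f_2 - 1/d_o2 = 1/6.5 - 1/(25.071) = 0.11396 cm^-1, so d_i2 = 8.775 cm.

8.8 cm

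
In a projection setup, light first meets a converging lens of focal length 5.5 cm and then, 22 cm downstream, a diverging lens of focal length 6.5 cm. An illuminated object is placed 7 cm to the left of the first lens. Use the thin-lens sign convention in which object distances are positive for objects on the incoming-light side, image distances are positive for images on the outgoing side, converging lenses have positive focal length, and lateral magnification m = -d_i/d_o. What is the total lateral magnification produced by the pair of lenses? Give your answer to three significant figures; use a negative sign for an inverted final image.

First lens: d_i1 = 1/(1/5.5 - 1/7) = 25.667 cm.
m_1 = -(25.667)/7 = -3.6667.
Since 25.667 cm > 22 cm, the first image lies past the second lens and serves as a virtual object: d_o2 = L - d_i1 = -3.667 cm.
Second lens: d_i2 = 1/(1/(-6.5) - 1/(-3.667)) = 8.412 cm.
m_2 = -(8.412)/(-3.667) = 2.2941.
Overall magnification: m = m_1 m_2 = -8.4118.

-8.41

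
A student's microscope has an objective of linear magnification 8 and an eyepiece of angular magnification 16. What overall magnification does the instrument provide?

128

The overall magnification of a compound microscope is the product of the objective and eyepiece magnifications:
M = M_obj x M_eye = 8 x 16 = 128.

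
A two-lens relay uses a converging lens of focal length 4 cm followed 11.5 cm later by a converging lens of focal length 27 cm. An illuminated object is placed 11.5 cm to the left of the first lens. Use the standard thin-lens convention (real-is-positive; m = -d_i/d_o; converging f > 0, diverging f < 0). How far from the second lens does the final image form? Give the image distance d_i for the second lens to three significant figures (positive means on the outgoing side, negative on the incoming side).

First lens: d_i1 = 1/(1/4 - 1/11.5) = 6.133 cm.
That image sits 5.367 cm in front of the second lens, so d_o2 = 5.367 cm.
Second lens: d_i2 = 1/(1/27 - 1/(5.367)) = -6.698 cm.

-6.70 cm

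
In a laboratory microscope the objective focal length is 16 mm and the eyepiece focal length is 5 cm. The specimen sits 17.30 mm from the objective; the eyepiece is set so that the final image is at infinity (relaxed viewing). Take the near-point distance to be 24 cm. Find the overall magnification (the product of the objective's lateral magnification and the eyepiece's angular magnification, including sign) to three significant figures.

Convert to cm: f_obj = 16 mm = 1.6 cm; d_o = 17.30 mm = 1.73 cm.
Objective: 1/d_i = 1/f_obj - 1/d_o = 1/1.6 - 1/1.73 = 0.04697 cm^-1, so d_i = 21.292 cm.
m_obj = -d_i/d_o = -21.292/1.73 = -12.308.
Eyepiece angular magnification (image at infinity): M_eye = D/f_e = 24/5 = 4.800.
Overall M = m_obj x M_eye = (-12.308)(4.800) = -59.08.

-59.1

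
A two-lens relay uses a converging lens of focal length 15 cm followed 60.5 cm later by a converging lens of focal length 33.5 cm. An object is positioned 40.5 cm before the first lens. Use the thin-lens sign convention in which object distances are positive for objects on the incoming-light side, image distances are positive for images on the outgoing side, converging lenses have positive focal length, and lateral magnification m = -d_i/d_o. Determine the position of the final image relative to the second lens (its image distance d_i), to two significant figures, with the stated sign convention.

Lens 1: 1/d_i1 = 1/f_1 - 1/d_o1 = 1/15 - 1/40.5 = 0.04198 cm^-1, so d_i1 = 23.824 cm.
The intermediate image is 23.824 cm to the right of lens 1, so d_o2 = L - d_i1 = 60.5 - 23.824 = 36.676 cm.
Lens 2: 1/d_i2 = 1/f_2 - 1/d_o2 = 1/33.5 - 1/(36.676) = 0.00259 cm^-1, so d_i2 = 386.801 cm.

390 cm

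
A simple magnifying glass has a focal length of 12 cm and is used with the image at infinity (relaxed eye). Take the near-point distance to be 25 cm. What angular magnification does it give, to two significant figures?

2.1

M = D/f = 25/12 = 2.083.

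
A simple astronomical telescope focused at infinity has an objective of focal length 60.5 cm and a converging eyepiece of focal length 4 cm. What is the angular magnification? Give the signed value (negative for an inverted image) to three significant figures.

M = -f_obj/f_eye = -60.5/(4) = -15.125.

-15.1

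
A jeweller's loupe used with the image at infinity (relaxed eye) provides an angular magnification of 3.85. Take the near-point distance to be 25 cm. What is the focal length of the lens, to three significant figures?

For the image at infinity, M = D/f.
f = D/M = 25/3.85 = 6.494 cm.

6.49 cm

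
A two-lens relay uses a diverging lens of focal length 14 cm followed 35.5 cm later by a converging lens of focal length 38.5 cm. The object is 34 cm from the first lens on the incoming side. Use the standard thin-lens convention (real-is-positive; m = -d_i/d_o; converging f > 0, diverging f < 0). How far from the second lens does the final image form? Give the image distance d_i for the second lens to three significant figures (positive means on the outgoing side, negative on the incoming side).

First lens: d_i1 = 1/(1/(-14) - 1/34) = -9.917 cm.
With d_i1 < 0 the first image is virtual and lies on the object side; the object distance for lens 2 is d_o2 = 35.5 - (-9.917) = 45.417 cm.
Second lens: d_i2 = 1/(1/38.5 - 1/(45.417)) = 252.801 cm.

253 cm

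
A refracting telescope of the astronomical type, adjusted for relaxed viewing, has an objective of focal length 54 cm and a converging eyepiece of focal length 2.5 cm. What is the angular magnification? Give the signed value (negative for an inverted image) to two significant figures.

-22

M = -f_obj/f_eye = -54/(2.5) = -21.600.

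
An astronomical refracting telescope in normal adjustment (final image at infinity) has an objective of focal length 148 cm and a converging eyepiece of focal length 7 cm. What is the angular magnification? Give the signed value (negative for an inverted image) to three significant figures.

M = -f_obj/f_eye = -148/(7) = -21.143.

-21.1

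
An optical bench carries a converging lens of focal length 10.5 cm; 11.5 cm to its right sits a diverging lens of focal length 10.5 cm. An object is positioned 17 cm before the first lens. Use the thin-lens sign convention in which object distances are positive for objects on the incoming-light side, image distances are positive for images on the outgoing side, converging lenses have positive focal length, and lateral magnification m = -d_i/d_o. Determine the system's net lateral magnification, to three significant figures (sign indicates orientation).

First lens: d_i1 = 1/(1/10.5 - 1/17) = 27.462 cm.
m_1 = -(27.462)/17 = -1.6154.
Since 27.462 cm > 11.5 cm, the first image lies past the second lens and serves as a virtual object: d_o2 = L - d_i1 = -15.962 cm.
Second lens: d_i2 = 1/(1/(-10.5) - 1/(-15.962)) = -30.687 cm.
m_2 = -(-30.687)/(-15.962) = -1.9225.
Overall magnification: m = m_1 m_2 = 3.1056.

3.11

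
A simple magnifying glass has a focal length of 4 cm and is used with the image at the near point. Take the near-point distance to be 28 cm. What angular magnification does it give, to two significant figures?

M = 1 + D/f = 1 + 28/4 = 8.000.

8.0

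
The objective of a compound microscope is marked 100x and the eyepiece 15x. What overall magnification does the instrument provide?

1500

The overall magnification of a compound microscope is the product of the objective and eyepiece magnifications:
M = M_obj x M_eye = 100 x 15 = 1500.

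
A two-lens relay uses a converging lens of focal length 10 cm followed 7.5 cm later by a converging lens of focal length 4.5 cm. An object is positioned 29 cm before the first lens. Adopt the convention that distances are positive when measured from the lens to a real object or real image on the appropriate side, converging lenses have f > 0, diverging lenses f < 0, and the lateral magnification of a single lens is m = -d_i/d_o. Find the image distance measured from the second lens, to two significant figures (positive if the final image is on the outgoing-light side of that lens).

2.8 cm

Applying the thin-lens equation to the first lens, 1/10 = 1/29 + 1/d_i1, which gives d_i1 = 15.263 cm.
This image would form 15.263 cm past lens 1, i.e. 7.763 cm beyond lens 2, so it is a virtual object for lens 2: d_o2 = 7.5 - 15.263 = -7.763 cm.
Applying the thin-lens equation again with f_2 = 4.5 cm and d_o2 = -7.763 cm gives d_i2 = 2.849 cm.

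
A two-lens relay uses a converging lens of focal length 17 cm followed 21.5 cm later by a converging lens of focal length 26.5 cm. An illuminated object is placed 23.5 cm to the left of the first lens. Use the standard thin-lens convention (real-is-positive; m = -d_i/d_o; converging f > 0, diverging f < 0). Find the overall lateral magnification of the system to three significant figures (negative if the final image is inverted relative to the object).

-1.04

First lens: d_i1 = 1/(1/17 - 1/23.5) = 61.462 cm.
m_1 = -(61.462)/23.5 = -2.6154.
Since 61.462 cm > 21.5 cm, the first image lies past the second lens and serves as a virtual object: d_o2 = L - d_i1 = -39.962 cm.
Second lens: d_i2 = 1/(1/26.5 - 1/(-39.962)) = 15.934 cm.
m_2 = -(15.934)/(-39.962) = 0.3987.
The system's lateral magnification is m_1 m_2 = (-2.6154)(0.3987) = -1.0428.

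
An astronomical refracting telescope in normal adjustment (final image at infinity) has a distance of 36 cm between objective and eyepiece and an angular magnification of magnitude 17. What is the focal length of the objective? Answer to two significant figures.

In normal adjustment the tube length equals f_obj + f_eye and |M| = f_obj/f_eye.
So f_obj = 17 f_eye and 17 f_eye + f_eye = 36 cm, giving f_eye = 36/18 = 2.000 cm and f_obj = 34.000 cm.

34 cm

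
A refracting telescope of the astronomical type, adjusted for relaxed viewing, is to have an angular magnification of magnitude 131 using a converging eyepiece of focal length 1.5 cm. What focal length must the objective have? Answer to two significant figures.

200 cm

|M| = f_obj/|f_eye|, so f_obj = |M| x |f_eye| = 131.0 x 1.5 = 196.500 cm.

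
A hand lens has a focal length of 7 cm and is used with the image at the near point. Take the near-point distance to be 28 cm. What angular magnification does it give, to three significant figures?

M = 1 + D/f = 1 + 28/7 = 5.000.

5.00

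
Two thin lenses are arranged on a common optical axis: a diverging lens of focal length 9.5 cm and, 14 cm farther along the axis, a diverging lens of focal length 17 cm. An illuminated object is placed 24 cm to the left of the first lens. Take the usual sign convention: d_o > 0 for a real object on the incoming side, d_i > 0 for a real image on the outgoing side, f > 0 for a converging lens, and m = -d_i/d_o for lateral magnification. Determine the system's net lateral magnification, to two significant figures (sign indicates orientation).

0.13

First lens: d_i1 = 1/(1/(-9.5) - 1/24) = -6.806 cm.
m_1 = -(-6.806)/24 = 0.2836.
With d_i1 < 0 the first image is virtual and lies on the object side; the object distance for lens 2 is d_o2 = 14 - (-6.806) = 20.806 cm.
Second lens: d_i2 = 1/(1/(-17) - 1/(20.806)) = -9.356 cm.
m_2 = -(-9.356)/(20.806) = 0.4497.
The system's lateral magnification is m_1 m_2 = (0.2836)(0.4497) = 0.1275.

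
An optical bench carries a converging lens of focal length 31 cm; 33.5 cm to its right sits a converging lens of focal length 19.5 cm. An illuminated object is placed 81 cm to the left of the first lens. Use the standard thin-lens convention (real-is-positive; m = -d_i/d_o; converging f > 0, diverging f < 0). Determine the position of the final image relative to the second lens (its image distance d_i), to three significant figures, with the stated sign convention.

Lens 1: 1/d_i1 = 1/f_1 - 1/d_o1 = 1/31 - 1/81 = 0.01991 cm^-1, so d_i1 = 50.220 cm.
Since 50.220 cm > 33.5 cm, the first image lies past the second lens and serves as a virtual object: d_o2 = L - d_i1 = -16.720 cm.
Lens 2: 1/d_i2 = 1/f_2 - 1/d_o2 = 1/19.5 - 1/(-16.720) = 0.11109 cm^-1, so d_i2 = 9.002 cm.

9.00 cm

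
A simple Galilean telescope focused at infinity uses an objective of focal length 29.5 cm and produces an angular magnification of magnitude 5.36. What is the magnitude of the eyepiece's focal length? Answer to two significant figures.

5.5 cm

|M| = f_obj/|f_eye|, so |f_eye| = f_obj/|M| = 29.5/5.36 = 5.504 cm.
(The eyepiece is diverging, so its signed focal length is -5.504 cm.)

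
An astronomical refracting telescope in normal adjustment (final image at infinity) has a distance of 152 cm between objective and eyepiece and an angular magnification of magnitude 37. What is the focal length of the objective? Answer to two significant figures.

150 cm

In normal adjustment the tube length equals f_obj + f_eye and |M| = f_obj/f_eye.
So f_obj = 37 f_eye and 37 f_eye + f_eye = 152 cm, giving f_eye = 152/38 = 4.000 cm and f_obj = 148.000 cm.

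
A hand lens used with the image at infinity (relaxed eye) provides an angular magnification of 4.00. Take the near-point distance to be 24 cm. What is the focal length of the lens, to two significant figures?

6.0 cm

For the image at infinity, M = D/f.
f = D/M = 24/4.0 = 6.000 cm.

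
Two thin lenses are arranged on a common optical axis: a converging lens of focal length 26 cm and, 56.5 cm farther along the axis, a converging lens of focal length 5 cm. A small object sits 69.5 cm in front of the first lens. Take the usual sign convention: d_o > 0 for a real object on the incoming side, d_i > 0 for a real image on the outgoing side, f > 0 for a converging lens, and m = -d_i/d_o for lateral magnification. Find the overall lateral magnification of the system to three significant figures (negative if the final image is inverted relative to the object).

Applying the thin-lens equation to the first lens, 1/26 = 1/69.5 + 1/d_i1, which gives d_i1 = 41.540 cm.
Its lateral magnification is m_1 = -d_i1/d_o1 = -(41.540)/69.5 = -0.5977.
Object distance for lens 2: d_o2 = 56.5 - 41.540 = 14.960 cm.
Applying the thin-lens equation again with f_2 = 5 cm and d_o2 = 14.960 cm gives d_i2 = 7.510 cm.
m_2 = -(7.510)/(14.960) = -0.5020.
Overall magnification: m = m_1 m_2 = 0.3001.

0.300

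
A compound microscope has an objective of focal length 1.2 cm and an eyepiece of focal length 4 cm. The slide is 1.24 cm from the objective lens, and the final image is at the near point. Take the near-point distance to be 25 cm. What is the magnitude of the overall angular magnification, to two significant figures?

220

Objective: 1/d_i = 1/f_obj - 1/d_o = 1/1.2 - 1/1.24 = 0.02688 cm^-1, so d_i = 37.200 cm.
m_obj = -d_i/d_o = -37.200/1.24 = -30.000.
Eyepiece angular magnification (image at near point): M_eye = 1 + D/f_e = 1 + 25/4 = 7.250.
Overall M = m_obj x M_eye = (-30.000)(7.250) = -217.50.
|M| = 217.50.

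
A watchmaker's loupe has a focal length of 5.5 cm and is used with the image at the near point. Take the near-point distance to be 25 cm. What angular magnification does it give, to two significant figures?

5.5

M = 1 + D/f = 1 + 25/5.5 = 5.545.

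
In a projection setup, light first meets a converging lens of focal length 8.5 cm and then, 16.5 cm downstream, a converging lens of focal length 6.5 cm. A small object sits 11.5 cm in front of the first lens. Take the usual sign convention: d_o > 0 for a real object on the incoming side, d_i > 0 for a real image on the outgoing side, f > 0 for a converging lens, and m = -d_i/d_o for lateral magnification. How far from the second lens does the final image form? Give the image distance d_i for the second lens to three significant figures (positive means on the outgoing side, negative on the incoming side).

4.63 cm

First lens: d_i1 = 1/(1/8.5 - 1/11.5) = 32.583 cm.
This image would form 32.583 cm past lens 1, i.e. 16.083 cm beyond lens 2, so it is a virtual object for lens 2: d_o2 = 16.5 - 32.583 = -16.083 cm.
Second lens: d_i2 = 1/(1/6.5 - 1/(-16.083)) = 4.629 cm.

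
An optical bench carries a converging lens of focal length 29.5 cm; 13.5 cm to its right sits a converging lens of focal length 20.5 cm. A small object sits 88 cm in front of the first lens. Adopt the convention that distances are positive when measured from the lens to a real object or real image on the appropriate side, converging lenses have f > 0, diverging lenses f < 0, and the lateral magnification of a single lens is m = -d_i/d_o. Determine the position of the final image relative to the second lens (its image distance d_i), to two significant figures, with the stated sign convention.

Applying the thin-lens equation to the first lens, 1/29.5 = 1/88 + 1/d_i1, which gives d_i1 = 44.376 cm.
This image would form 44.376 cm past lens 1, i.e. 30.876 cm beyond lens 2, so it is a virtual object for lens 2: d_o2 = 13.5 - 44.376 = -30.876 cm.
Applying the thin-lens equation again with f_2 = 20.5 cm and d_o2 = -30.876 cm gives d_i2 = 12.320 cm.

12 cm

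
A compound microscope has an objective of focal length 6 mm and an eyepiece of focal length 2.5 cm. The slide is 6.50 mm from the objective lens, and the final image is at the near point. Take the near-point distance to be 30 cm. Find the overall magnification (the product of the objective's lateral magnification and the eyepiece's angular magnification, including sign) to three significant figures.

-156

Convert to cm: f_obj = 6 mm = 0.6 cm; d_o = 6.50 mm = 0.65 cm.
Objective: 1/d_i = 1/f_obj - 1/d_o = 1/0.6 - 1/0.65 = 0.12821 cm^-1, so d_i = 7.800 cm.
m_obj = -d_i/d_o = -7.800/0.65 = -12.000.
Eyepiece angular magnification (image at near point): M_eye = 1 + D/f_e = 1 + 30/2.5 = 13.000.
Overall M = m_obj x M_eye = (-12.000)(13.000) = -156.00.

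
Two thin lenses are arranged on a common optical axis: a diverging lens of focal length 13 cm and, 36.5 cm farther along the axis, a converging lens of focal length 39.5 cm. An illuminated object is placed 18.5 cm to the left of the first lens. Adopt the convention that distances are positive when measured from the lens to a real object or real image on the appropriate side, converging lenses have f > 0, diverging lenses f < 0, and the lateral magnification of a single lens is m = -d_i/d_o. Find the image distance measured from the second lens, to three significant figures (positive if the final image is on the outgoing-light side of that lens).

Lens 1: 1/d_i1 = 1/f_1 - 1/d_o1 = 1/(-13) - 1/18.5 = -0.13098 cm^-1, so d_i1 = -7.635 cm.
With d_i1 < 0 the first image is virtual and lies on the object side; the object distance for lens 2 is d_o2 = 36.5 - (-7.635) = 44.135 cm.
Lens 2: 1/d_i2 = 1/f_2 - 1/d_o2 = 1/39.5 - 1/(44.135) = 0.00266 cm^-1, so d_i2 = 376.129 cm.

376 cm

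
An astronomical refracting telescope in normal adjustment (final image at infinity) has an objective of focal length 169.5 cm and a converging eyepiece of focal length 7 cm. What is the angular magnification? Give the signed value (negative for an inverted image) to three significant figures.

-24.2

M = -f_obj/f_eye = -169.5/(7) = -24.214.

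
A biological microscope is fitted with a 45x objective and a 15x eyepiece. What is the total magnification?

The overall magnification of a compound microscope is the product of the objective and eyepiece magnifications:
M = M_obj x M_eye = 45 x 15 = 675.

675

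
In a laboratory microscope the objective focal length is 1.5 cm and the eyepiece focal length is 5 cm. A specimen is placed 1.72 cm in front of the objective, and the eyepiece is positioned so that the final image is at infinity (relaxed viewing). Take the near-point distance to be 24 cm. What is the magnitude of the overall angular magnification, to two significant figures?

33

Objective: 1/d_i = 1/f_obj - 1/d_o = 1/1.5 - 1/1.72 = 0.08527 cm^-1, so d_i = 11.727 cm.
m_obj = -d_i/d_o = -11.727/1.72 = -6.818.
Eyepiece angular magnification (image at infinity): M_eye = D/f_e = 24/5 = 4.800.
Overall M = m_obj x M_eye = (-6.818)(4.800) = -32.73.
|M| = 32.73.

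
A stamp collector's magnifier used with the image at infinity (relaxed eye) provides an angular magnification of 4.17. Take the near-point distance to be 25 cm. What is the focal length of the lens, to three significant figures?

6.00 cm

For the image at infinity, M = D/f.
f = D/M = 25/4.17 = 5.995 cm.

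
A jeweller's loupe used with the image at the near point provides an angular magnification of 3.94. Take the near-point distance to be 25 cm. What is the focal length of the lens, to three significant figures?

8.50 cm

For the image at the near point, M = 1 + D/f.
f = D/(M - 1) = 25/(3.94 - 1) = 8.503 cm.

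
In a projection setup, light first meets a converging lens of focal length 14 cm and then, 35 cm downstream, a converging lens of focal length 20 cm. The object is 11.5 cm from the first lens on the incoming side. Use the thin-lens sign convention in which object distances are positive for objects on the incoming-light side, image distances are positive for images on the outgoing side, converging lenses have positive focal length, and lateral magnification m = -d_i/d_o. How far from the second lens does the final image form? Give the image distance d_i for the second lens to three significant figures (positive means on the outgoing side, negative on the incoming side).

25.0 cm

First lens: d_i1 = 1/(1/14 - 1/11.5) = -64.400 cm.
With d_i1 < 0 the first image is virtual and lies on the object side; the object distance for lens 2 is d_o2 = 35 - (-64.400) = 99.400 cm.
Second lens: d_i2 = 1/(1/20 - 1/(99.400)) = 25.038 cm.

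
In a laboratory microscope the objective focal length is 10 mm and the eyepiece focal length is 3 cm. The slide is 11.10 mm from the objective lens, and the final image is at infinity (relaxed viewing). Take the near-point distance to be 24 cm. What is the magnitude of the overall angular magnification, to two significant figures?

Convert to cm: f_obj = 10 mm = 1 cm; d_o = 11.10 mm = 1.11 cm.
Objective: 1/d_i = 1/f_obj - 1/d_o = 1/1 - 1/1.11 = 0.09910 cm^-1, so d_i = 10.091 cm.
m_obj = -d_i/d_o = -10.091/1.11 = -9.091.
Eyepiece angular magnification (image at infinity): M_eye = D/f_e = 24/3 = 8.000.
Overall M = m_obj x M_eye = (-9.091)(8.000) = -72.73.
|M| = 72.73.

73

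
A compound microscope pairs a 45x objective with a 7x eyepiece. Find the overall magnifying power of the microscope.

315

The overall magnification of a compound microscope is the product of the objective and eyepiece magnifications:
M = M_obj x M_eye = 45 x 7 = 315.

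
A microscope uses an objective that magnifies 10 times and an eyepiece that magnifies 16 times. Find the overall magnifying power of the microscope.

The overall magnification of a compound microscope is the product of the objective and eyepiece magnifications:
M = M_obj x M_eye = 10 x 16 = 160.

160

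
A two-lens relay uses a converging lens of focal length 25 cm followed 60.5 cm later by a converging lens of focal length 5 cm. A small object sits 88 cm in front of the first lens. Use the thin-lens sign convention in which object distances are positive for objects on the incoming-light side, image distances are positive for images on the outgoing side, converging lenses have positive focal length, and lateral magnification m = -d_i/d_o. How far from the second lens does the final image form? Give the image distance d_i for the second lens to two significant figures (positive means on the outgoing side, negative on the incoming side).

First lens: d_i1 = 1/(1/25 - 1/88) = 34.921 cm.
The intermediate image is 34.921 cm to the right of lens 1, so d_o2 = L - d_i1 = 60.5 - 34.921 = 25.579 cm.
Second lens: d_i2 = 1/(1/5 - 1/(25.579)) = 6.215 cm.

6.2 cm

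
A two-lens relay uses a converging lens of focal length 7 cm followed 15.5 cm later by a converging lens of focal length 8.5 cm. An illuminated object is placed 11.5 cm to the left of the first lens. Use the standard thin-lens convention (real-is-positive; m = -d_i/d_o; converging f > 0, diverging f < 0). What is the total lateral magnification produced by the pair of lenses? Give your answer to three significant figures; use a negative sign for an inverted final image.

Lens 1: 1/d_i1 = 1/f_1 - 1/d_o1 = 1/7 - 1/11.5 = 0.05590 cm^-1, so d_i1 = 17.889 cm.
m_1 = -(17.889)/11.5 = -1.5556.
This image would form 17.889 cm past lens 1, i.e. 2.389 cm beyond lens 2, so it is a virtual object for lens 2: d_o2 = 15.5 - 17.889 = -2.389 cm.
Lens 2: 1/d_i2 = 1/f_2 - 1/d_o2 = 1/8.5 - 1/(-2.389) = 0.53625 cm^-1, so d_i2 = 1.865 cm.
m_2 = -(1.865)/(-2.389) = 0.7806.
Overall magnification: m = m_1 m_2 = -1.2143.

-1.21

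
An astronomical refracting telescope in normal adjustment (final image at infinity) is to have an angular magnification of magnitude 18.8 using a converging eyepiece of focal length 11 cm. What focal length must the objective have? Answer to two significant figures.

|M| = f_obj/|f_eye|, so f_obj = |M| x |f_eye| = 18.8 x 11 = 206.800 cm.

210 cm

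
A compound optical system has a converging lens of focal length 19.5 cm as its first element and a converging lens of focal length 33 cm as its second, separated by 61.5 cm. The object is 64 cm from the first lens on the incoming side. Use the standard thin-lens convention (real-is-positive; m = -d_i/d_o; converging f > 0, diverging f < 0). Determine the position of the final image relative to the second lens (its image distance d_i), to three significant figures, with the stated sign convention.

2430 cm

Applying the thin-lens equation to the first lens, 1/19.5 = 1/64 + 1/d_i1, which gives d_i1 = 28.045 cm.
Object distance for lens 2: d_o2 = 61.5 - 28.045 = 33.455 cm.
Applying the thin-lens equation again with f_2 = 33 cm and d_o2 = 33.455 cm gives d_i2 = 2426.111 cm.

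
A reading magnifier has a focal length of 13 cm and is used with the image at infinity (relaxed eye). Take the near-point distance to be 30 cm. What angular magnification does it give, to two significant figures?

2.3

M = D/f = 30/13 = 2.308.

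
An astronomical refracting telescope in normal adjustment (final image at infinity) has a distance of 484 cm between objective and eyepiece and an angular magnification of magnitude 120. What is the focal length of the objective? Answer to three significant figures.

In normal adjustment the tube length equals f_obj + f_eye and |M| = f_obj/f_eye.
So f_obj = 120 f_eye and 120 f_eye + f_eye = 484 cm, giving f_eye = 484/121 = 4.000 cm and f_obj = 480.000 cm.

480 cm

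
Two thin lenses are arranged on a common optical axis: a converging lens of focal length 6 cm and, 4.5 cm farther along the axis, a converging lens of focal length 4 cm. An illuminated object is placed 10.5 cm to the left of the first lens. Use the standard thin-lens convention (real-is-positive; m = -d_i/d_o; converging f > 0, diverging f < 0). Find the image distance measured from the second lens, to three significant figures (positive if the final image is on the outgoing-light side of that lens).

2.81 cm

First lens: d_i1 = 1/(1/6 - 1/10.5) = 14.000 cm.
This image would form 14.000 cm past lens 1, i.e. 9.500 cm beyond lens 2, so it is a virtual object for lens 2: d_o2 = 4.5 - 14.000 = -9.500 cm.
Second lens: d_i2 = 1/(1/4 - 1/(-9.500)) = 2.815 cm.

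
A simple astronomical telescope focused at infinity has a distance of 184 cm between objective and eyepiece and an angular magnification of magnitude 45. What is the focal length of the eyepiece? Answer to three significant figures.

4.00 cm

In normal adjustment the tube length equals f_obj + f_eye and |M| = f_obj/f_eye.
So f_obj = 45 f_eye and 45 f_eye + f_eye = 184 cm, giving f_eye = 184/46 = 4.000 cm and f_obj = 180.000 cm.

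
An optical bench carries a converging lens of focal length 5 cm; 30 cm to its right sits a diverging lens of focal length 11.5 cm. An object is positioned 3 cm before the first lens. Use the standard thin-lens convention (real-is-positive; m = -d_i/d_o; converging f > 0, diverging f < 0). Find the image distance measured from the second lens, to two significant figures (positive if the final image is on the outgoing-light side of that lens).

Lens 1: 1/d_i1 = 1/f_1 - 1/d_o1 = 1/5 - 1/3 = -0.13333 cm^-1, so d_i1 = -7.500 cm.
With d_i1 < 0 the first image is virtual and lies on the object side; the object distance for lens 2 is d_o2 = 30 - (-7.500) = 37.500 cm.
Lens 2: 1/d_i2 = 1/f_2 - 1/d_o2 = 1/(-11.5) - 1/(37.500) = -0.11362 cm^-1, so d_i2 = -8.801 cm.

-8.8 cm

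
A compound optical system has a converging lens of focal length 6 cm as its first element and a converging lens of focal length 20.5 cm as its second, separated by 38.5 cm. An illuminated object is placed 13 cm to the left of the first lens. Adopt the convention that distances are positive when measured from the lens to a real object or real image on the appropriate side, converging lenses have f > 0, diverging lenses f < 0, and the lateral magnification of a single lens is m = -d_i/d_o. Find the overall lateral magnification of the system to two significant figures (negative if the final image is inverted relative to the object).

Lens 1: 1/d_i1 = 1/f_1 - 1/d_o1 = 1/6 - 1/13 = 0.08974 cm^-1, so d_i1 = 11.143 cm.
m_1 = -(11.143)/13 = -0.8571.
The intermediate image is 11.143 cm to the right of lens 1, so d_o2 = L - d_i1 = 38.5 - 11.143 = 27.357 cm.
Lens 2: 1/d_i2 = 1/f_2 - 1/d_o2 = 1/20.5 - 1/(27.357) = 0.01223 cm^-1, so d_i2 = 81.786 cm.
m_2 = -(81.786)/(27.357) = -2.9896.
Overall magnification: m = m_1 m_2 = 2.5625.

2.6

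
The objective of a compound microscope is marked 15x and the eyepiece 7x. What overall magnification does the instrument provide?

The overall magnification of a compound microscope is the product of the objective and eyepiece magnifications:
M = M_obj x M_eye = 15 x 7 = 105.

105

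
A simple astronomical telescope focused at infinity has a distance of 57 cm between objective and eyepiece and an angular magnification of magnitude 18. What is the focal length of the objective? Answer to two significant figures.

In normal adjustment the tube length equals f_obj + f_eye and |M| = f_obj/f_eye.
So f_obj = 18 f_eye and 18 f_eye + f_eye = 57 cm, giving f_eye = 57/19 = 3.000 cm and f_obj = 54.000 cm.

54 cm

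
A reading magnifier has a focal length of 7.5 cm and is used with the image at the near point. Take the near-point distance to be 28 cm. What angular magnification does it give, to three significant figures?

4.73

M = 1 + D/f = 1 + 28/7.5 = 4.733.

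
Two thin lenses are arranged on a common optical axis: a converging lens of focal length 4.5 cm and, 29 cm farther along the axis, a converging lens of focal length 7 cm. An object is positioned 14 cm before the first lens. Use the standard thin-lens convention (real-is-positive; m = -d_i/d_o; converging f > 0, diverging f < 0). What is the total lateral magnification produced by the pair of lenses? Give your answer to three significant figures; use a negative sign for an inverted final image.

0.216

Applying the thin-lens equation to the first lens, 1/4.5 = 1/14 + 1/d_i1, which gives d_i1 = 6.632 cm.
Its lateral magnification is m_1 = -d_i1/d_o1 = -(6.632)/14 = -0.4737.
Object distance for lens 2: d_o2 = 29 - 6.632 = 22.368 cm.
Applying the thin-lens equation again with f_2 = 7 cm and d_o2 = 22.368 cm gives d_i2 = 10.188 cm.
m_2 = -(10.188)/(22.368) = -0.4555.
The system's lateral magnification is m_1 m_2 = (-0.4737)(-0.4555) = 0.2158.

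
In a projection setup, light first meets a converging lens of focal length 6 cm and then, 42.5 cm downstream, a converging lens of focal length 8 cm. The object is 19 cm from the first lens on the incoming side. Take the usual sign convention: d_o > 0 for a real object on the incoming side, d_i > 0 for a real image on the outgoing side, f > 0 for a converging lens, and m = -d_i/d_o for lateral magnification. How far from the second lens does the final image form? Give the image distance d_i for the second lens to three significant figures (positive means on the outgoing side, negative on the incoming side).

First lens: d_i1 = 1/(1/6 - 1/19) = 8.769 cm.
The intermediate image is 8.769 cm to the right of lens 1, so d_o2 = L - d_i1 = 42.5 - 8.769 = 33.731 cm.
Second lens: d_i2 = 1/(1/8 - 1/(33.731)) = 10.487 cm.

10.5 cm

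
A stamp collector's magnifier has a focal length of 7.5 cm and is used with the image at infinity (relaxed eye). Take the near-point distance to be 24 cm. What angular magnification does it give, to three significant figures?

M = D/f = 24/7.5 = 3.200.

3.20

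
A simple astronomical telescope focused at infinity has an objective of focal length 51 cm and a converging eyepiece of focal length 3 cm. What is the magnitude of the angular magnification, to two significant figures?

|M| = f_obj/|f_eye| = 51/3 = 17.000.

17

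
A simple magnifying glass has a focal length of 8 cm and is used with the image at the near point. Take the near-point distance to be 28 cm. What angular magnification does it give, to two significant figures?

4.5

M = 1 + D/f = 1 + 28/8 = 4.500.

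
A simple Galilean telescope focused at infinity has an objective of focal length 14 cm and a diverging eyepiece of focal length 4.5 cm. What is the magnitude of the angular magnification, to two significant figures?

3.1

|M| = f_obj/|f_eye| = 14/4.5 = 3.111.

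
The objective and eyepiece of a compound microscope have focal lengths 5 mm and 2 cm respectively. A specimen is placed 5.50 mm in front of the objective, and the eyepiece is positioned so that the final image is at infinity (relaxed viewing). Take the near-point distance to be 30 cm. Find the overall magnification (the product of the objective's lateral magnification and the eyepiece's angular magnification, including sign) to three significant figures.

-150

Convert to cm: f_obj = 5 mm = 0.5 cm; d_o = 5.50 mm = 0.55 cm.
Objective: 1/d_i = 1/f_obj - 1/d_o = 1/0.5 - 1/0.55 = 0.18182 cm^-1, so d_i = 5.500 cm.
m_obj = -d_i/d_o = -5.500/0.55 = -10.000.
Eyepiece angular magnification (image at infinity): M_eye = D/f_e = 30/2 = 15.000.
Overall M = m_obj x M_eye = (-10.000)(15.000) = -150.00.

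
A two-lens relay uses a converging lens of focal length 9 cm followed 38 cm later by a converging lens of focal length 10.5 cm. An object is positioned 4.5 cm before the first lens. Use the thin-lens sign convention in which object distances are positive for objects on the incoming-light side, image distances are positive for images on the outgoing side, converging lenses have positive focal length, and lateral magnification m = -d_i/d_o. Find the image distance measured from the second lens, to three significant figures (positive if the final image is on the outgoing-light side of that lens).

Lens 1: 1/d_i1 = 1/f_1 - 1/d_o1 = 1/9 - 1/4.5 = -0.11111 cm^-1, so d_i1 = -9.000 cm.
With d_i1 < 0 the first image is virtual and lies on the object side; the object distance for lens 2 is d_o2 = 38 - (-9.000) = 47.000 cm.
Lens 2: 1/d_i2 = 1/f_2 - 1/d_o2 = 1/10.5 - 1/(47.000) = 0.07396 cm^-1, so d_i2 = 13.521 cm.

13.5 cm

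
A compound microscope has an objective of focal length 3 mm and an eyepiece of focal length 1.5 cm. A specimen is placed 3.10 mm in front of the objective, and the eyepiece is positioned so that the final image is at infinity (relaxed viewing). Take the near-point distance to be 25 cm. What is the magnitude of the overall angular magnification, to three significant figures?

Convert to cm: f_obj = 3 mm = 0.3 cm; d_o = 3.10 mm = 0.31 cm.
Objective: 1/d_i = 1/f_obj - 1/d_o = 1/0.3 - 1/0.31 = 0.10753 cm^-1, so d_i = 9.300 cm.
m_obj = -d_i/d_o = -9.300/0.31 = -30.000.
Eyepiece angular magnification (image at infinity): M_eye = D/f_e = 25/1.5 = 16.667.
Overall M = m_obj x M_eye = (-30.000)(16.667) = -500.00.
|M| = 500.00.

500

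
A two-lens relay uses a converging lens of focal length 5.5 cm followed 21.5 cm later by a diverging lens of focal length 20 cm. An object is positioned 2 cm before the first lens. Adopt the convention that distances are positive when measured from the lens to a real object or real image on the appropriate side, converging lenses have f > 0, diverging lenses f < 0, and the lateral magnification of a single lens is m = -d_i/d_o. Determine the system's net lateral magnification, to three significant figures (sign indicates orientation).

0.704

Lens 1: 1/d_i1 = 1/f_1 - 1/d_o1 = 1/5.5 - 1/2 = -0.31818 cm^-1, so d_i1 = -3.143 cm.
m_1 = -(-3.143)/2 = 1.5714.
With d_i1 < 0 the first image is virtual and lies on the object side; the object distance for lens 2 is d_o2 = 21.5 - (-3.143) = 24.643 cm.
Lens 2: 1/d_i2 = 1/f_2 - 1/d_o2 = 1/(-20) - 1/(24.643) = -0.09058 cm^-1, so d_i2 = -11.040 cm.
m_2 = -(-11.040)/(24.643) = 0.4480.
Total m = m_1 x m_2 = (1.5714)(0.4480) = 0.7040.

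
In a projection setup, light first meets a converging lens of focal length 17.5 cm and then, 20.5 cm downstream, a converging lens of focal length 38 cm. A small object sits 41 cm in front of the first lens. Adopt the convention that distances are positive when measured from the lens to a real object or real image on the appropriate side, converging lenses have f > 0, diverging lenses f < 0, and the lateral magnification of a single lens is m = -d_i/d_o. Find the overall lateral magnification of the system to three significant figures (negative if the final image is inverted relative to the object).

Applying the thin-lens equation to the first lens, 1/17.5 = 1/41 + 1/d_i1, which gives d_i1 = 30.532 cm.
Its lateral magnification is m_1 = -d_i1/d_o1 = -(30.532)/41 = -0.7447.
This image would form 30.532 cm past lens 1, i.e. 10.032 cm beyond lens 2, so it is a virtual object for lens 2: d_o2 = 20.5 - 30.532 = -10.032 cm.
Applying the thin-lens equation again with f_2 = 38 cm and d_o2 = -10.032 cm gives d_i2 = 7.937 cm.
m_2 = -(7.937)/(-10.032) = 0.7911.
Total m = m_1 x m_2 = (-0.7447)(0.7911) = -0.5891.

-0.589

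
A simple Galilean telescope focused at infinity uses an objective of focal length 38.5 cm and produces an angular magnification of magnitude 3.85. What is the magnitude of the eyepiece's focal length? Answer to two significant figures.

10 cm

|M| = f_obj/|f_eye|, so |f_eye| = f_obj/|M| = 38.5/3.85 = 10.000 cm.
(The eyepiece is diverging, so its signed focal length is -10.000 cm.)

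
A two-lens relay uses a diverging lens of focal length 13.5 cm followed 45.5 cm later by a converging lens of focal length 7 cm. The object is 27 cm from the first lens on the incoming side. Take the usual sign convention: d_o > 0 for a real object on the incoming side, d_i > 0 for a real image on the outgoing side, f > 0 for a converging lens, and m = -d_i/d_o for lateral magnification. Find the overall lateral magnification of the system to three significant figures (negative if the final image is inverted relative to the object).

-0.0491

Applying the thin-lens equation to the first lens, 1/(-13.5) = 1/27 + 1/d_i1, which gives d_i1 = -9.000 cm.
Its lateral magnification is m_1 = -d_i1/d_o1 = -(-9.000)/27 = 0.3333.
The intermediate image is virtual, 9.000 cm to the left of lens 1, so d_o2 = L - d_i1 = 45.5 - (-9.000) = 54.500 cm.
Applying the thin-lens equation again with f_2 = 7 cm and d_o2 = 54.500 cm gives d_i2 = 8.032 cm.
m_2 = -(8.032)/(54.500) = -0.1474.
Overall magnification: m = m_1 m_2 = -0.0491.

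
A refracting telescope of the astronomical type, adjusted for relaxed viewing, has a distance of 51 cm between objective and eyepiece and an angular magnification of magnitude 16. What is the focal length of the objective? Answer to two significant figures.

48 cm

In normal adjustment the tube length equals f_obj + f_eye and |M| = f_obj/f_eye.
So f_obj = 16 f_eye and 16 f_eye + f_eye = 51 cm, giving f_eye = 51/17 = 3.000 cm and f_obj = 48.000 cm.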